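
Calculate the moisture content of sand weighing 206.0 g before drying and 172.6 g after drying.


Formula: MC = (W_wet - W_dry) / W_wet * 100
Water mass = 206.0 - 172.6 = 33.4 g
MC = 33.4 / 206.0 * 100 = 16.2136%


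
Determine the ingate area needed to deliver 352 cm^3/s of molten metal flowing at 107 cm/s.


Formula: A_ingate = Q / v  (continuity equation)
A = 352 cm^3/s / 107 cm/s = 3.2897 cm^2

3.2897 cm^2


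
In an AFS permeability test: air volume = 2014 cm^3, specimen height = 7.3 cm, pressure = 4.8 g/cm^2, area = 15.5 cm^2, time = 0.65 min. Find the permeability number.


Formula: Permeability Number P = (V * H) / (p * A * t)
Numerator: V * H = 2014 * 7.3 = 14702.2
Denominator: p * A * t = 4.8 * 15.5 * 0.65 = 48.36
P = 14702.2 / 48.36 = 304.0157

Answer: 304.0157


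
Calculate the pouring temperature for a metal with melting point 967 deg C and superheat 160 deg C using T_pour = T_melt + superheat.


Formula: T_pour = T_melt + Superheat
T_pour = 967 + 160 = 1127 deg C

Final answer: 1127 deg C


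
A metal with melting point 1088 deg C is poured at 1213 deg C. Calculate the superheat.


Formula: Superheat = T_pour - T_melt
Superheat = 1213 - 1088 = 125 deg C

125 deg C


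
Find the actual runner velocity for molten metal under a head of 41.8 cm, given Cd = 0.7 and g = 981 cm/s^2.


Formula: v = Cd * sqrt(2 * g * h)  (Torricelli with discharge coefficient)
2*g*h = 2 * 981 * 41.8 = 82011.6 cm^2/s^2
sqrt(82011.6) = 286.37668 cm/s
v = 0.7 * 286.37668 = 200.4637 cm/s

Final answer: 200.4637 cm/s


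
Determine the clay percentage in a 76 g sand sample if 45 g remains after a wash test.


Formula: Clay% = (W_total - W_washed) / W_total * 100
Clay mass = 76 - 45 = 31 g
Clay% = 31 / 76 * 100 = 40.7895%

Answer: 40.7895%


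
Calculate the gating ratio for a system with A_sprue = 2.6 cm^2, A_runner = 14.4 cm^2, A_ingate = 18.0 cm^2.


Sprue:Runner:Ingate = 1 : 14.4/2.6 : 18.0/2.6 = 1:5.54:6.92

Answer: 1:5.54:6.92


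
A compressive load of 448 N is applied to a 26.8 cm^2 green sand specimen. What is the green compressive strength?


Formula: Compressive Strength = Force / Area
Strength = 448 N / 26.8 cm^2 = 16.7164 N/cm^2

Final answer: 16.7164 N/cm^2


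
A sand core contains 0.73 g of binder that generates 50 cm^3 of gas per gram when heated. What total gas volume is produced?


Formula: V_gas = W_binder * gas_evolution_rate
V = 0.73 g * 50 cm^3/g = 36.5000 cm^3

Answer: 36.5000 cm^3


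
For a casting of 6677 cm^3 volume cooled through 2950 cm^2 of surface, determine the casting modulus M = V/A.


Formula: Casting Modulus M = V / A
M = 6677 cm^3 / 2950 cm^2 = 2.2634 cm


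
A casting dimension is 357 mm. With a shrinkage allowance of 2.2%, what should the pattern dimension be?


Formula: L_pattern = L_casting * (1 + shrinkage_rate/100)
Shrinkage factor = 1 + 2.2/100 = 1.022
L_pattern = 357 mm * 1.022 = 364.8540 mm

Final answer: 364.8540 mm


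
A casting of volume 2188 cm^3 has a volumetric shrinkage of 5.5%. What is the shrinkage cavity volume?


Formula: V_shrink = V_casting * shrinkage_pct / 100
V_shrink = 2188 cm^3 * 5.5 / 100 = 120.3400 cm^3

120.3400 cm^3


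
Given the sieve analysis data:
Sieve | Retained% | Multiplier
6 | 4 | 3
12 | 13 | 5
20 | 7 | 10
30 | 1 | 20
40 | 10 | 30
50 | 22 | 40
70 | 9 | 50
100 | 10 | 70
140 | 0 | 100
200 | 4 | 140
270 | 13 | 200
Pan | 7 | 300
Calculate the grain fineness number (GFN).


Formula: GFN = sum(pct * multiplier) / sum(pct)
sum(pct * multiplier) = 7757
sum(pct) = 100
GFN = 7757 / 100 = 77.57

Answer: 77.57


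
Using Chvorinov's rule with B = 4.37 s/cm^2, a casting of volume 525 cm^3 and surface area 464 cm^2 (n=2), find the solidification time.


Formula: t_s = B * (V/A)^n  (Chvorinov's rule, n=2)
Modulus M = V/A = 525/464 = 1.131466 cm
M^2 = 1.131466^2 = 1.280215 cm^2
t_s = 4.37 * 1.280215 = 5.5945 s

5.5945 s


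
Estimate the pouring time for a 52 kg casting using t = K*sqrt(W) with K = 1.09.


Formula: t = K * sqrt(W)
sqrt(W) = sqrt(52) = 7.21110
t = 1.09 * 7.21110 = 7.8601 s

7.8601 s


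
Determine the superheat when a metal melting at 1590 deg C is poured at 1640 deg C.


Formula: Superheat = T_pour - T_melt
Superheat = 1640 - 1590 = 50 deg C

Answer: 50 deg C


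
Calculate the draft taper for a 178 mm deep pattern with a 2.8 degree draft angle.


Formula: taper = depth * tan(draft_angle)
tan(2.8 deg) = 0.0489082
taper = 178 mm * 0.0489082 = 8.7057 mm

Answer: 8.7057 mm


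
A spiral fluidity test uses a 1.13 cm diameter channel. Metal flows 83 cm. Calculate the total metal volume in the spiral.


Formula: V = pi * (d/2)^2 * L  (cylinder volume)
Radius = 1.13/2 = 0.565 cm
V = pi * 0.565^2 * 83 = 83.2386 cm^3

Answer: 83.2386 cm^3


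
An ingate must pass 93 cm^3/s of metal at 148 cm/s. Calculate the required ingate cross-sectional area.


Formula: A_ingate = Q / v  (continuity equation)
A = 93 cm^3/s / 148 cm/s = 0.6284 cm^2

Answer: 0.6284 cm^2


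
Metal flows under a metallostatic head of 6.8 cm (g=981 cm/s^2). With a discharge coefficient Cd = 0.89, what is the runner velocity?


Formula: v = Cd * sqrt(2 * g * h)  (Torricelli with discharge coefficient)
2*g*h = 2 * 981 * 6.8 = 13341.6 cm^2/s^2
sqrt(13341.6) = 115.50584 cm/s
v = 0.89 * 115.50584 = 102.8002 cm/s

Final answer: 102.8002 cm/s


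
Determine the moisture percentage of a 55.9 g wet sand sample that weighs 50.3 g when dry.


Formula: MC = (W_wet - W_dry) / W_wet * 100
Water mass = 55.9 - 50.3 = 5.6 g
MC = 5.6 / 55.9 * 100 = 10.0179%

Answer: 10.0179%


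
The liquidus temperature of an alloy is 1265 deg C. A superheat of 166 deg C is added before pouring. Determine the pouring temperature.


Formula: T_pour = T_melt + Superheat
T_pour = 1265 + 166 = 1431 deg C

Final answer: 1431 deg C


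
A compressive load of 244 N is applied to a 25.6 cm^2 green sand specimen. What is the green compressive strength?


Formula: Compressive Strength = Force / Area
Strength = 244 N / 25.6 cm^2 = 9.5312 N/cm^2


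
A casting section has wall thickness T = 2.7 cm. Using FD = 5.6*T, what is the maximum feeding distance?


Formula: FD = 5.6 * T  (riser feeding-distance rule)
FD = 5.6 * 2.7 cm = 15.1200 cm

15.1200 cm


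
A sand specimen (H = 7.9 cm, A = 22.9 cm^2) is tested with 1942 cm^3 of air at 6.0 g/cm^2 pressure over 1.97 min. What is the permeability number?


Formula: Permeability Number P = (V * H) / (p * A * t)
Numerator: V * H = 1942 * 7.9 = 15341.8
Denominator: p * A * t = 6.0 * 22.9 * 1.97 = 270.678
P = 15341.8 / 270.678 = 56.6792

56.6792


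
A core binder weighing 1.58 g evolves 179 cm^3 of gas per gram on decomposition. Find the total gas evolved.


Formula: V_gas = W_binder * gas_evolution_rate
V = 1.58 g * 179 cm^3/g = 282.8200 cm^3

Final answer: 282.8200 cm^3


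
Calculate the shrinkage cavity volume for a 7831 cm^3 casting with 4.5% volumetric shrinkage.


Formula: V_shrink = V_casting * shrinkage_pct / 100
V_shrink = 7831 cm^3 * 4.5 / 100 = 352.3950 cm^3

Answer: 352.3950 cm^3


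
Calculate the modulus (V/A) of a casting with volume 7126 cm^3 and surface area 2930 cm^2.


Formula: Casting Modulus M = V / A
M = 7126 cm^3 / 2930 cm^2 = 2.4321 cm

2.4321 cm


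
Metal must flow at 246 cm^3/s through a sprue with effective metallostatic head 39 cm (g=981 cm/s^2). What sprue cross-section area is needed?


Formula: v = sqrt(2*g*h), A = Q/v
Velocity: v = sqrt(2 * 981 * 39) = sqrt(76518) = 276.6189 cm/s
Sprue area: A = Q / v = 246 / 276.6189 = 0.8893 cm^2


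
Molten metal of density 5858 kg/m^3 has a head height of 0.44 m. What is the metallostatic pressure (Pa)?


Formula: P = rho * g * h
rho * g = 5858 * 9.81 = 57466.98 N/m^3
P = 57466.98 * 0.44 = 25285.4712 Pa

Answer: 25285.4712 Pa


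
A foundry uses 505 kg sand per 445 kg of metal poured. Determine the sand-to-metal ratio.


Formula: Sand-to-Metal Ratio = W_sand / W_metal
Ratio = 505 kg / 445 kg = 1.1348

Answer: 1.1348


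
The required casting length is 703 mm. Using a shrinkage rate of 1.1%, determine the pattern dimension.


Formula: L_pattern = L_casting * (1 + shrinkage_rate/100)
Shrinkage factor = 1 + 1.1/100 = 1.011
L_pattern = 703 mm * 1.011 = 710.7330 mm

Final answer: 710.7330 mm


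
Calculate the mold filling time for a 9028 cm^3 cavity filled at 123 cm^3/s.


Formula: t_fill = V_mold / Q_flow
t = 9028 cm^3 / 123 cm^3/s = 73.3984 s

Final answer: 73.3984 s


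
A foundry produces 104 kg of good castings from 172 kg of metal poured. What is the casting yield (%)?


Formula: Casting Yield = (W_good / W_total) * 100
Yield = (104 kg / 172 kg) * 100 = 60.4651%

Answer: 60.4651%


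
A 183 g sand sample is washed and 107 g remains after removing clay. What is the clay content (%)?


Formula: Clay% = (W_total - W_washed) / W_total * 100
Clay mass = 183 - 107 = 76 g
Clay% = 76 / 183 * 100 = 41.5301%

41.5301%


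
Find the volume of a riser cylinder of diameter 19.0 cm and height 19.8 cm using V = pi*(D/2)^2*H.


Formula: V = pi * (D/2)^2 * H  (cylinder volume)
Radius = D/2 = 19.0/2 = 9.5 cm
V = pi * 9.5^2 * 19.8 = 5613.8690 cm^3

Final answer: 5613.8690 cm^3


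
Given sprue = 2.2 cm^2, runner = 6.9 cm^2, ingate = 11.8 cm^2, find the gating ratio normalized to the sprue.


Sprue:Runner:Ingate = 1 : 6.9/2.2 : 11.8/2.2 = 1:3.14:5.36


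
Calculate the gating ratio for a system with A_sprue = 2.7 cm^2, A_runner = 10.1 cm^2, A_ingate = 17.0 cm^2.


Sprue:Runner:Ingate = 1 : 10.1/2.7 : 17.0/2.7 = 1:3.74:6.30

Final answer: 1:3.74:6.30


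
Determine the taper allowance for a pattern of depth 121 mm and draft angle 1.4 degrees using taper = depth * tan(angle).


Formula: taper = depth * tan(draft_angle)
tan(1.4 deg) = 0.0244395
taper = 121 mm * 0.0244395 = 2.9572 mm

Final answer: 2.9572 mm


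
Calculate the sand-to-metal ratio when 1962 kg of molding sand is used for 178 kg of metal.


Formula: Sand-to-Metal Ratio = W_sand / W_metal
Ratio = 1962 kg / 178 kg = 11.0225

Answer: 11.0225


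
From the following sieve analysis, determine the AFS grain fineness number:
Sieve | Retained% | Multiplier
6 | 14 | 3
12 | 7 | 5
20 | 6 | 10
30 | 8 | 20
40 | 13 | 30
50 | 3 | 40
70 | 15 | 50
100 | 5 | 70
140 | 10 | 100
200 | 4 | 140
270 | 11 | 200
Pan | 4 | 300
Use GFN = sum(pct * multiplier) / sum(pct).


Formula: GFN = sum(pct * multiplier) / sum(pct)
sum(pct * multiplier) = 6867
sum(pct) = 100
GFN = 6867 / 100 = 68.67

Answer: 68.67


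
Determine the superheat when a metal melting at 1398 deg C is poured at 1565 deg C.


Formula: Superheat = T_pour - T_melt
Superheat = 1565 - 1398 = 167 deg C

167 deg C


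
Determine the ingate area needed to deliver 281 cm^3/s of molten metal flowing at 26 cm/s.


Formula: A_ingate = Q / v  (continuity equation)
A = 281 cm^3/s / 26 cm/s = 10.8077 cm^2

10.8077 cm^2


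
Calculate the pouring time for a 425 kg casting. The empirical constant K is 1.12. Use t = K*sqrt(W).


Formula: t = K * sqrt(W)
sqrt(W) = sqrt(425) = 20.61553
t = 1.12 * 20.61553 = 23.0894 s


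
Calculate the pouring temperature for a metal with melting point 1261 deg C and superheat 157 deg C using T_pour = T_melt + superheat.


Formula: T_pour = T_melt + Superheat
T_pour = 1261 + 157 = 1418 deg C


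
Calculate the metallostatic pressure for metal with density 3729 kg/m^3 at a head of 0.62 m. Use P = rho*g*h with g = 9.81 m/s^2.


Formula: P = rho * g * h
rho * g = 3729 * 9.81 = 36581.49 N/m^3
P = 36581.49 * 0.62 = 22680.5238 Pa

22680.5238 Pa


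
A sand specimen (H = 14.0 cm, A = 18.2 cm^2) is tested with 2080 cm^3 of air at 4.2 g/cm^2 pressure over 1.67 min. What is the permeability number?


Formula: Permeability Number P = (V * H) / (p * A * t)
Numerator: V * H = 2080 * 14.0 = 29120.0
Denominator: p * A * t = 4.2 * 18.2 * 1.67 = 127.6548
P = 29120.0 / 127.6548 = 228.1152

Final answer: 228.1152


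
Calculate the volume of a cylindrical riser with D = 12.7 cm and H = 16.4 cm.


Formula: V = pi * (D/2)^2 * H  (cylinder volume)
Radius = D/2 = 12.7/2 = 6.35 cm
V = pi * 6.35^2 * 16.4 = 2077.5007 cm^3


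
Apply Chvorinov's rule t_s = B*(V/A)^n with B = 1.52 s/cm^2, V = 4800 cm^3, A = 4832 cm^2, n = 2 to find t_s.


Formula: t_s = B * (V/A)^n  (Chvorinov's rule, n=2)
Modulus M = V/A = 4800/4832 = 0.993377 cm
M^2 = 0.993377^2 = 0.986798 cm^2
t_s = 1.52 * 0.986798 = 1.4999 s

1.4999 s


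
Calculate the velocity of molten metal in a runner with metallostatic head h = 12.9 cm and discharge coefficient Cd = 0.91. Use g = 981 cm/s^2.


Formula: v = Cd * sqrt(2 * g * h)  (Torricelli with discharge coefficient)
2*g*h = 2 * 981 * 12.9 = 25309.8 cm^2/s^2
sqrt(25309.8) = 159.09054 cm/s
v = 0.91 * 159.09054 = 144.7724 cm/s

Final answer: 144.7724 cm/s


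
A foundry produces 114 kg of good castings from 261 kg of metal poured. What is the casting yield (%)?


Formula: Casting Yield = (W_good / W_total) * 100
Yield = (114 kg / 261 kg) * 100 = 43.6782%

43.6782%


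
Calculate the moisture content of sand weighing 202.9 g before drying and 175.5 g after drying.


Formula: MC = (W_wet - W_dry) / W_wet * 100
Water mass = 202.9 - 175.5 = 27.4 g
MC = 27.4 / 202.9 * 100 = 13.5042%

Final answer: 13.5042%


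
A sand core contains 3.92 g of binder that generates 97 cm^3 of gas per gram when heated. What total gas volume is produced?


Formula: V_gas = W_binder * gas_evolution_rate
V = 3.92 g * 97 cm^3/g = 380.2400 cm^3

Final answer: 380.2400 cm^3


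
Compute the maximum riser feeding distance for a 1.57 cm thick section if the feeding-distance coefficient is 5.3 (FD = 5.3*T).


Formula: FD = 5.3 * T  (riser feeding-distance rule)
FD = 5.3 * 1.57 cm = 8.3210 cm

Answer: 8.3210 cm


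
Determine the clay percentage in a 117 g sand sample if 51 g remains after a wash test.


Formula: Clay% = (W_total - W_washed) / W_total * 100
Clay mass = 117 - 51 = 66 g
Clay% = 66 / 117 * 100 = 56.4103%

Answer: 56.4103%


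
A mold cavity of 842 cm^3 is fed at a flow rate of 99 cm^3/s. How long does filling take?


Formula: t_fill = V_mold / Q_flow
t = 842 cm^3 / 99 cm^3/s = 8.5051 s

Answer: 8.5051 s


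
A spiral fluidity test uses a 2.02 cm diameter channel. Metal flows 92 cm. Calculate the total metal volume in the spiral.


Formula: V = pi * (d/2)^2 * L  (cylinder volume)
Radius = 2.02/2 = 1.01 cm
V = pi * 1.01^2 * 92 = 294.8360 cm^3


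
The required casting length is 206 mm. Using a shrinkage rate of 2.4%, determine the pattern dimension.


Formula: L_pattern = L_casting * (1 + shrinkage_rate/100)
Shrinkage factor = 1 + 2.4/100 = 1.024
L_pattern = 206 mm * 1.024 = 210.9440 mm

Answer: 210.9440 mm


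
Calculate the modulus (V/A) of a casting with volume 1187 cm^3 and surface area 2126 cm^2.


Formula: Casting Modulus M = V / A
M = 1187 cm^3 / 2126 cm^2 = 0.5583 cm

Final answer: 0.5583 cm


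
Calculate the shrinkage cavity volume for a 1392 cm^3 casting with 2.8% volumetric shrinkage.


Formula: V_shrink = V_casting * shrinkage_pct / 100
V_shrink = 1392 cm^3 * 2.8 / 100 = 38.9760 cm^3

Final answer: 38.9760 cm^3


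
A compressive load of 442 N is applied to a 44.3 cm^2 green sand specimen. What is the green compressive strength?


Formula: Compressive Strength = Force / Area
Strength = 442 N / 44.3 cm^2 = 9.9774 N/cm^2


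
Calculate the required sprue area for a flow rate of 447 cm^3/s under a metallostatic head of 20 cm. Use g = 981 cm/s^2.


Formula: v = sqrt(2*g*h), A = Q/v
Velocity: v = sqrt(2 * 981 * 20) = sqrt(39240) = 198.0909 cm/s
Sprue area: A = Q / v = 447 / 198.0909 = 2.2565 cm^2

Final answer: 2.2565 cm^2


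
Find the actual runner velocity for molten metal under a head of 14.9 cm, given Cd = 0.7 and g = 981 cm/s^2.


Formula: v = Cd * sqrt(2 * g * h)  (Torricelli with discharge coefficient)
2*g*h = 2 * 981 * 14.9 = 29233.8 cm^2/s^2
sqrt(29233.8) = 170.97895 cm/s
v = 0.7 * 170.97895 = 119.6853 cm/s

Final answer: 119.6853 cm/s


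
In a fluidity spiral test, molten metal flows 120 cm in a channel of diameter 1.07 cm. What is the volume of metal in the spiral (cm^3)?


Formula: V = pi * (d/2)^2 * L  (cylinder volume)
Radius = 1.07/2 = 0.535 cm
V = pi * 0.535^2 * 120 = 107.9043 cm^3


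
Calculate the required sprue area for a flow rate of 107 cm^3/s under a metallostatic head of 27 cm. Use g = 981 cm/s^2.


Formula: v = sqrt(2*g*h), A = Q/v
Velocity: v = sqrt(2 * 981 * 27) = sqrt(52974) = 230.1608 cm/s
Sprue area: A = Q / v = 107 / 230.1608 = 0.4649 cm^2

0.4649 cm^2


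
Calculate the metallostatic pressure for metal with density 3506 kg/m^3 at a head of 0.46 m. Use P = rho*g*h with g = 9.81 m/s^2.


Formula: P = rho * g * h
rho * g = 3506 * 9.81 = 34393.86 N/m^3
P = 34393.86 * 0.46 = 15821.1756 Pa

Answer: 15821.1756 Pa


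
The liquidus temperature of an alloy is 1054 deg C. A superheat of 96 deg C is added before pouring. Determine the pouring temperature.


Formula: T_pour = T_melt + Superheat
T_pour = 1054 + 96 = 1150 deg C

Answer: 1150 deg C


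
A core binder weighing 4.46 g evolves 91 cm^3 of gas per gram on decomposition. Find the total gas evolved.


Formula: V_gas = W_binder * gas_evolution_rate
V = 4.46 g * 91 cm^3/g = 405.8600 cm^3


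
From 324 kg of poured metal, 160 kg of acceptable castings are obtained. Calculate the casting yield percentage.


Formula: Casting Yield = (W_good / W_total) * 100
Yield = (160 kg / 324 kg) * 100 = 49.3827%

Final answer: 49.3827%


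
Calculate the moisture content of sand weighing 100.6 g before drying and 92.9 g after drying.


Formula: MC = (W_wet - W_dry) / W_wet * 100
Water mass = 100.6 - 92.9 = 7.7 g
MC = 7.7 / 100.6 * 100 = 7.6541%

Answer: 7.6541%


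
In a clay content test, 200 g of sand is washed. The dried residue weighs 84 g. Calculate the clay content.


Formula: Clay% = (W_total - W_washed) / W_total * 100
Clay mass = 200 - 84 = 116 g
Clay% = 116 / 200 * 100 = 58.0000%

Answer: 58.0000%


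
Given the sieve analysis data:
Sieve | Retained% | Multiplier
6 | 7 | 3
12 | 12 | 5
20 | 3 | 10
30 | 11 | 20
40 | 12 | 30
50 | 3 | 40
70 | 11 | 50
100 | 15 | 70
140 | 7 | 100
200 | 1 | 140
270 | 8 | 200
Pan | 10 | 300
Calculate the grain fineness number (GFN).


Formula: GFN = sum(pct * multiplier) / sum(pct)
sum(pct * multiplier) = 7851
sum(pct) = 100
GFN = 7851 / 100 = 78.51

Final answer: 78.51


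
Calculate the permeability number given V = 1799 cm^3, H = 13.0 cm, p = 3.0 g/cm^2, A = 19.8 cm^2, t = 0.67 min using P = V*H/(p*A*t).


Formula: Permeability Number P = (V * H) / (p * A * t)
Numerator: V * H = 1799 * 13.0 = 23387.0
Denominator: p * A * t = 3.0 * 19.8 * 0.67 = 39.798
P = 23387.0 / 39.798 = 587.6426

Final answer: 587.6426


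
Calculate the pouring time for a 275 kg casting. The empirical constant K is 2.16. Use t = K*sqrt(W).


Formula: t = K * sqrt(W)
sqrt(W) = sqrt(275) = 16.58312
t = 2.16 * 16.58312 = 35.8195 s

Final answer: 35.8195 s


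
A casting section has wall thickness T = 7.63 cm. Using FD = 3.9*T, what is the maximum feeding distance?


Formula: FD = 3.9 * T  (riser feeding-distance rule)
FD = 3.9 * 7.63 cm = 29.7570 cm

29.7570 cm


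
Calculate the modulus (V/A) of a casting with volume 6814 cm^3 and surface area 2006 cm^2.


Formula: Casting Modulus M = V / A
M = 6814 cm^3 / 2006 cm^2 = 3.3968 cm


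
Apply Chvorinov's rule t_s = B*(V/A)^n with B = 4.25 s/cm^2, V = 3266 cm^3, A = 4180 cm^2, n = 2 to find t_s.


Formula: t_s = B * (V/A)^n  (Chvorinov's rule, n=2)
Modulus M = V/A = 3266/4180 = 0.781340 cm
M^2 = 0.781340^2 = 0.610492 cm^2
t_s = 4.25 * 0.610492 = 2.5946 s

Answer: 2.5946 s


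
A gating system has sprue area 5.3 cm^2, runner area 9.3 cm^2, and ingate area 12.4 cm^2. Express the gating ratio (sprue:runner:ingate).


Sprue:Runner:Ingate = 1 : 9.3/5.3 : 12.4/5.3 = 1:1.75:2.34

Final answer: 1:1.75:2.34


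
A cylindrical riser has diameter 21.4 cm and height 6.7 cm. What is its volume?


Formula: V = pi * (D/2)^2 * H  (cylinder volume)
Radius = D/2 = 21.4/2 = 10.7 cm
V = pi * 10.7^2 * 6.7 = 2409.8623 cm^3


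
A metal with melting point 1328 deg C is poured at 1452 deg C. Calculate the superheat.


Formula: Superheat = T_pour - T_melt
Superheat = 1452 - 1328 = 124 deg C


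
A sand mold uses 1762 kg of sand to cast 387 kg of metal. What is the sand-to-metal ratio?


Formula: Sand-to-Metal Ratio = W_sand / W_metal
Ratio = 1762 kg / 387 kg = 4.5530

4.5530


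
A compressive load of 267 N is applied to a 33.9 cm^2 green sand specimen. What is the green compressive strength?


Formula: Compressive Strength = Force / Area
Strength = 267 N / 33.9 cm^2 = 7.8761 N/cm^2

Final answer: 7.8761 N/cm^2


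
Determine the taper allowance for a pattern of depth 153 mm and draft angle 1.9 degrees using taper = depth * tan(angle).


Formula: taper = depth * tan(draft_angle)
tan(1.9 deg) = 0.0331734
taper = 153 mm * 0.0331734 = 5.0755 mm

Final answer: 5.0755 mm


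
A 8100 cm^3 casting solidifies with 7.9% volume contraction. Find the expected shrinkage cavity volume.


Formula: V_shrink = V_casting * shrinkage_pct / 100
V_shrink = 8100 cm^3 * 7.9 / 100 = 639.9000 cm^3


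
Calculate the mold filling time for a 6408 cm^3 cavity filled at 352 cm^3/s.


Formula: t_fill = V_mold / Q_flow
t = 6408 cm^3 / 352 cm^3/s = 18.2045 s

Answer: 18.2045 s


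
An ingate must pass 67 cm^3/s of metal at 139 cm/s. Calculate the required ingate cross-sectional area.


Formula: A_ingate = Q / v  (continuity equation)
A = 67 cm^3/s / 139 cm/s = 0.4820 cm^2

Answer: 0.4820 cm^2


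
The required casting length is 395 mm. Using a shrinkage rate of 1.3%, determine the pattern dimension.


Formula: L_pattern = L_casting * (1 + shrinkage_rate/100)
Shrinkage factor = 1 + 1.3/100 = 1.013
L_pattern = 395 mm * 1.013 = 400.1350 mm


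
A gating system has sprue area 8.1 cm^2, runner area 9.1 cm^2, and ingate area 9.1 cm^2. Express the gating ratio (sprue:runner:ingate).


Sprue:Runner:Ingate = 1 : 9.1/8.1 : 9.1/8.1 = 1:1.12:1.12


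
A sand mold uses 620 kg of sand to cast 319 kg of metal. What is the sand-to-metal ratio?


Formula: Sand-to-Metal Ratio = W_sand / W_metal
Ratio = 620 kg / 319 kg = 1.9436


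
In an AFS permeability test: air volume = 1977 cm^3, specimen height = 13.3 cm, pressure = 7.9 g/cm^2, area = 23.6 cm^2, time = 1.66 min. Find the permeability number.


Formula: Permeability Number P = (V * H) / (p * A * t)
Numerator: V * H = 1977 * 13.3 = 26294.1
Denominator: p * A * t = 7.9 * 23.6 * 1.66 = 309.4904
P = 26294.1 / 309.4904 = 84.9593

84.9593


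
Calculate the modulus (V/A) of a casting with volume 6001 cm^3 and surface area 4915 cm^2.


Formula: Casting Modulus M = V / A
M = 6001 cm^3 / 4915 cm^2 = 1.2210 cm


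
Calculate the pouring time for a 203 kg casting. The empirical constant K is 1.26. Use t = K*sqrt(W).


Formula: t = K * sqrt(W)
sqrt(W) = sqrt(203) = 14.24781
t = 1.26 * 14.24781 = 17.9522 s

Answer: 17.9522 s


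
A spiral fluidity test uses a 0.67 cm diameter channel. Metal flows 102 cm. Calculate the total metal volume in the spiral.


Formula: V = pi * (d/2)^2 * L  (cylinder volume)
Radius = 0.67/2 = 0.335 cm
V = pi * 0.335^2 * 102 = 35.9617 cm^3

35.9617 cm^3


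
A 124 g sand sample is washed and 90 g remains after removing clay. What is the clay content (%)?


Formula: Clay% = (W_total - W_washed) / W_total * 100
Clay mass = 124 - 90 = 34 g
Clay% = 34 / 124 * 100 = 27.4194%

27.4194%


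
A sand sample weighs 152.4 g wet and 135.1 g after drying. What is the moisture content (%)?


Formula: MC = (W_wet - W_dry) / W_wet * 100
Water mass = 152.4 - 135.1 = 17.3 g
MC = 17.3 / 152.4 * 100 = 11.3517%


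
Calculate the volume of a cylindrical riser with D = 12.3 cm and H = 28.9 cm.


Formula: V = pi * (D/2)^2 * H  (cylinder volume)
Radius = D/2 = 12.3/2 = 6.15 cm
V = pi * 6.15^2 * 28.9 = 3433.9815 cm^3

Answer: 3433.9815 cm^3


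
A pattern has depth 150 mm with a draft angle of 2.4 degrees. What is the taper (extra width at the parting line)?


Formula: taper = depth * tan(draft_angle)
tan(2.4 deg) = 0.0419124
taper = 150 mm * 0.0419124 = 6.2869 mm

Answer: 6.2869 mm


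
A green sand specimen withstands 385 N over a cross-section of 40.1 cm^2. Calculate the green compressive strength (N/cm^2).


Formula: Compressive Strength = Force / Area
Strength = 385 N / 40.1 cm^2 = 9.6010 N/cm^2

Final answer: 9.6010 N/cm^2


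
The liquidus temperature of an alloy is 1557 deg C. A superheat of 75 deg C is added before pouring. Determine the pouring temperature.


Formula: T_pour = T_melt + Superheat
T_pour = 1557 + 75 = 1632 deg C

1632 deg C


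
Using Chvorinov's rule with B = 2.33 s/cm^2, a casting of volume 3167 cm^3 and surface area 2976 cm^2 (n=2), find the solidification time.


Formula: t_s = B * (V/A)^n  (Chvorinov's rule, n=2)
Modulus M = V/A = 3167/2976 = 1.064180 cm
M^2 = 1.064180^2 = 1.132479 cm^2
t_s = 2.33 * 1.132479 = 2.6387 s

2.6387 s


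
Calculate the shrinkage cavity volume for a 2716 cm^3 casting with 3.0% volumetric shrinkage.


Formula: V_shrink = V_casting * shrinkage_pct / 100
V_shrink = 2716 cm^3 * 3.0 / 100 = 81.4800 cm^3

Answer: 81.4800 cm^3


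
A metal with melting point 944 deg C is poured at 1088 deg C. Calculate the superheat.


Formula: Superheat = T_pour - T_melt
Superheat = 1088 - 944 = 144 deg C

Final answer: 144 deg C


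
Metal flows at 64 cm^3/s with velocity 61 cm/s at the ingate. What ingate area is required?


Formula: A_ingate = Q / v  (continuity equation)
A = 64 cm^3/s / 61 cm/s = 1.0492 cm^2

Final answer: 1.0492 cm^2


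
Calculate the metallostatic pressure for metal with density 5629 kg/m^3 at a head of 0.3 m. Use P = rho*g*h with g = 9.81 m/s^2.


Formula: P = rho * g * h
rho * g = 5629 * 9.81 = 55220.49 N/m^3
P = 55220.49 * 0.3 = 16566.1470 Pa

16566.1470 Pa


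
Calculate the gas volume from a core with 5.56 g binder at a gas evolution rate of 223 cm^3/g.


Formula: V_gas = W_binder * gas_evolution_rate
V = 5.56 g * 223 cm^3/g = 1239.8800 cm^3

1239.8800 cm^3


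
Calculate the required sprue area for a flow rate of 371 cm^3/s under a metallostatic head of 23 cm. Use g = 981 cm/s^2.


Formula: v = sqrt(2*g*h), A = Q/v
Velocity: v = sqrt(2 * 981 * 23) = sqrt(45126) = 212.4288 cm/s
Sprue area: A = Q / v = 371 / 212.4288 = 1.7465 cm^2

Final answer: 1.7465 cm^2


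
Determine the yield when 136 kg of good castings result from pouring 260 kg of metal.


Formula: Casting Yield = (W_good / W_total) * 100
Yield = (136 kg / 260 kg) * 100 = 52.3077%

Answer: 52.3077%


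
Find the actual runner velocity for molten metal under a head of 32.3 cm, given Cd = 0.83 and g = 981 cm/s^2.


Formula: v = Cd * sqrt(2 * g * h)  (Torricelli with discharge coefficient)
2*g*h = 2 * 981 * 32.3 = 63372.6 cm^2/s^2
sqrt(63372.6) = 251.73915 cm/s
v = 0.83 * 251.73915 = 208.9435 cm/s

Final answer: 208.9435 cm/s


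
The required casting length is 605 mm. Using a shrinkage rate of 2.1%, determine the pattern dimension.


Formula: L_pattern = L_casting * (1 + shrinkage_rate/100)
Shrinkage factor = 1 + 2.1/100 = 1.021
L_pattern = 605 mm * 1.021 = 617.7050 mm


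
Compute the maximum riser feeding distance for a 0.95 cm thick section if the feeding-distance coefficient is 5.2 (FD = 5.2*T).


Formula: FD = 5.2 * T  (riser feeding-distance rule)
FD = 5.2 * 0.95 cm = 4.9400 cm

4.9400 cm


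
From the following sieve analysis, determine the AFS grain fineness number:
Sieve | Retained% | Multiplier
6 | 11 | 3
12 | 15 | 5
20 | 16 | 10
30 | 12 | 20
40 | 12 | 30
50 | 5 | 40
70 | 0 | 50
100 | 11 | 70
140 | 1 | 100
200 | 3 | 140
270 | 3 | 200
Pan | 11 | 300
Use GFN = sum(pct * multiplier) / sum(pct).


Formula: GFN = sum(pct * multiplier) / sum(pct)
sum(pct * multiplier) = 6258
sum(pct) = 100
GFN = 6258 / 100 = 62.58

Answer: 62.58


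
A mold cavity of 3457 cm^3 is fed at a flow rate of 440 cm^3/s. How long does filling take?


Formula: t_fill = V_mold / Q_flow
t = 3457 cm^3 / 440 cm^3/s = 7.8568 s

7.8568 s


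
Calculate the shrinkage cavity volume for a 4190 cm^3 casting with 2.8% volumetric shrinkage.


Formula: V_shrink = V_casting * shrinkage_pct / 100
V_shrink = 4190 cm^3 * 2.8 / 100 = 117.3200 cm^3

Answer: 117.3200 cm^3


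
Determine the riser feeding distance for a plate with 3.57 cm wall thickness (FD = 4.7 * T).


Formula: FD = 4.7 * T  (riser feeding-distance rule)
FD = 4.7 * 3.57 cm = 16.7790 cm

Final answer: 16.7790 cm


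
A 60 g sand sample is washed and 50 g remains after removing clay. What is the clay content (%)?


Formula: Clay% = (W_total - W_washed) / W_total * 100
Clay mass = 60 - 50 = 10 g
Clay% = 10 / 60 * 100 = 16.6667%

16.6667%


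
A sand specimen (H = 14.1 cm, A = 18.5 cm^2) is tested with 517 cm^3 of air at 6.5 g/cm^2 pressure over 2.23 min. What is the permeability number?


Formula: Permeability Number P = (V * H) / (p * A * t)
Numerator: V * H = 517 * 14.1 = 7289.7
Denominator: p * A * t = 6.5 * 18.5 * 2.23 = 268.1575
P = 7289.7 / 268.1575 = 27.1844

Answer: 27.1844


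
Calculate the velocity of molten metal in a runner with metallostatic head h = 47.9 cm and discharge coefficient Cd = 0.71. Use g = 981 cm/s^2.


Formula: v = Cd * sqrt(2 * g * h)  (Torricelli with discharge coefficient)
2*g*h = 2 * 981 * 47.9 = 93979.8 cm^2/s^2
sqrt(93979.8) = 306.56125 cm/s
v = 0.71 * 306.56125 = 217.6585 cm/s


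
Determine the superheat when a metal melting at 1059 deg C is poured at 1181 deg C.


Formula: Superheat = T_pour - T_melt
Superheat = 1181 - 1059 = 122 deg C


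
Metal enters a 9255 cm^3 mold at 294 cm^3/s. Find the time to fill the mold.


Formula: t_fill = V_mold / Q_flow
t = 9255 cm^3 / 294 cm^3/s = 31.4796 s

Final answer: 31.4796 s


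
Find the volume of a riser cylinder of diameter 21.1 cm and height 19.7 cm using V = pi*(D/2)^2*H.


Formula: V = pi * (D/2)^2 * H  (cylinder volume)
Radius = D/2 = 21.1/2 = 10.55 cm
V = pi * 10.55^2 * 19.7 = 6888.4422 cm^3


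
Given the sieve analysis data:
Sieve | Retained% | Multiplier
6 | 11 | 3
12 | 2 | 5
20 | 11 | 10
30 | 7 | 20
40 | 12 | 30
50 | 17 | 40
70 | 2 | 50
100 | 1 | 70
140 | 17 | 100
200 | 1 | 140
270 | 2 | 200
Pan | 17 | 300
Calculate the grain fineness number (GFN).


Formula: GFN = sum(pct * multiplier) / sum(pct)
sum(pct * multiplier) = 8843
sum(pct) = 100
GFN = 8843 / 100 = 88.43

88.43


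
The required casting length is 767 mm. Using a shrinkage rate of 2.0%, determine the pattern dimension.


Formula: L_pattern = L_casting * (1 + shrinkage_rate/100)
Shrinkage factor = 1 + 2.0/100 = 1.02
L_pattern = 767 mm * 1.02 = 782.3400 mm

782.3400 mm


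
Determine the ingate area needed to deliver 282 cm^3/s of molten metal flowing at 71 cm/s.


Formula: A_ingate = Q / v  (continuity equation)
A = 282 cm^3/s / 71 cm/s = 3.9718 cm^2


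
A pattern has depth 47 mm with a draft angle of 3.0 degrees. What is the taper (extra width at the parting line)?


Formula: taper = depth * tan(draft_angle)
tan(3.0 deg) = 0.0524078
taper = 47 mm * 0.0524078 = 2.4632 mm

2.4632 mm


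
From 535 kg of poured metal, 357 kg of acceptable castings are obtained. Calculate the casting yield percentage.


Formula: Casting Yield = (W_good / W_total) * 100
Yield = (357 kg / 535 kg) * 100 = 66.7290%

66.7290%


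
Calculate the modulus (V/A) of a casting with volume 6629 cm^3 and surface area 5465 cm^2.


Formula: Casting Modulus M = V / A
M = 6629 cm^3 / 5465 cm^2 = 1.2130 cm

1.2130 cm


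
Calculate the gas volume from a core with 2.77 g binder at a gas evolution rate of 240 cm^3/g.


Formula: V_gas = W_binder * gas_evolution_rate
V = 2.77 g * 240 cm^3/g = 664.8000 cm^3

664.8000 cm^3


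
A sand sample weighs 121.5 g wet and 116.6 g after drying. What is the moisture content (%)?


Formula: MC = (W_wet - W_dry) / W_wet * 100
Water mass = 121.5 - 116.6 = 4.9 g
MC = 4.9 / 121.5 * 100 = 4.0329%

Final answer: 4.0329%


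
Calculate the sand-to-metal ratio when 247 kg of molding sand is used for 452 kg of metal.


Formula: Sand-to-Metal Ratio = W_sand / W_metal
Ratio = 247 kg / 452 kg = 0.5465

Final answer: 0.5465


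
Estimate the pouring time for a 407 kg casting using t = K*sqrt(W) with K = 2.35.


Formula: t = K * sqrt(W)
sqrt(W) = sqrt(407) = 20.17424
t = 2.35 * 20.17424 = 47.4095 s


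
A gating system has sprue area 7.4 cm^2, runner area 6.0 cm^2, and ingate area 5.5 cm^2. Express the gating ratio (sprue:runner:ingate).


Sprue:Runner:Ingate = 1 : 6.0/7.4 : 5.5/7.4 = 1:0.81:0.74


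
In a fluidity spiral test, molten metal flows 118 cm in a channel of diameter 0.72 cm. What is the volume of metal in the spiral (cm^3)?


Formula: V = pi * (d/2)^2 * L  (cylinder volume)
Radius = 0.72/2 = 0.36 cm
V = pi * 0.36^2 * 118 = 48.0437 cm^3

48.0437 cm^3


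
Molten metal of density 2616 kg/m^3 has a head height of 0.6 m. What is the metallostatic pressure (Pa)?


Formula: P = rho * g * h
rho * g = 2616 * 9.81 = 25662.96 N/m^3
P = 25662.96 * 0.6 = 15397.7760 Pa


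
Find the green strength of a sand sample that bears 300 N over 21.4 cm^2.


Formula: Compressive Strength = Force / Area
Strength = 300 N / 21.4 cm^2 = 14.0187 N/cm^2

Answer: 14.0187 N/cm^2


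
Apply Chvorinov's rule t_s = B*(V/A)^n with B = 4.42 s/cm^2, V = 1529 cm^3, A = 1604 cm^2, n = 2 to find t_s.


Formula: t_s = B * (V/A)^n  (Chvorinov's rule, n=2)
Modulus M = V/A = 1529/1604 = 0.953242 cm
M^2 = 0.953242^2 = 0.908670 cm^2
t_s = 4.42 * 0.908670 = 4.0163 s

Final answer: 4.0163 s


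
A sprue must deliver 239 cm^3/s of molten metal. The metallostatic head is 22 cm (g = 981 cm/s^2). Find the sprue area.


Formula: v = sqrt(2*g*h), A = Q/v
Velocity: v = sqrt(2 * 981 * 22) = sqrt(43164) = 207.7595 cm/s
Sprue area: A = Q / v = 239 / 207.7595 = 1.1504 cm^2


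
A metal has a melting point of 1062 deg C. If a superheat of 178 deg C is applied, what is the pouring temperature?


Formula: T_pour = T_melt + Superheat
T_pour = 1062 + 178 = 1240 deg C

Final answer: 1240 deg C


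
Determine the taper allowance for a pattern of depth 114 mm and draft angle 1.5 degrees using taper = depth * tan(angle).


Formula: taper = depth * tan(draft_angle)
tan(1.5 deg) = 0.0261859
taper = 114 mm * 0.0261859 = 2.9852 mm


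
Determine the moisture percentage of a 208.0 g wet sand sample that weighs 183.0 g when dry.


Formula: MC = (W_wet - W_dry) / W_wet * 100
Water mass = 208.0 - 183.0 = 25.0 g
MC = 25.0 / 208.0 * 100 = 12.0192%

Answer: 12.0192%


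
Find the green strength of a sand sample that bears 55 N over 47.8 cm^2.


Formula: Compressive Strength = Force / Area
Strength = 55 N / 47.8 cm^2 = 1.1506 N/cm^2


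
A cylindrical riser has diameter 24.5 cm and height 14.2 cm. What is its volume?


Formula: V = pi * (D/2)^2 * H  (cylinder volume)
Radius = D/2 = 24.5/2 = 12.25 cm
V = pi * 12.25^2 * 14.2 = 6694.3805 cm^3

Answer: 6694.3805 cm^3


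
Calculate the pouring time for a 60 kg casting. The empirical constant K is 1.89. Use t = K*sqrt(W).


Formula: t = K * sqrt(W)
sqrt(W) = sqrt(60) = 7.74597
t = 1.89 * 7.74597 = 14.6399 s

Final answer: 14.6399 s


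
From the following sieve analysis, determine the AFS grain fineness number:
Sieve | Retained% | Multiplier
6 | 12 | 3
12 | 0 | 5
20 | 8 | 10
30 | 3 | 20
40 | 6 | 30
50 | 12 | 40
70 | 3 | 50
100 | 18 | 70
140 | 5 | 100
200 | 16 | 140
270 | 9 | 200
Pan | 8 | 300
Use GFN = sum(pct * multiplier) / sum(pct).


Formula: GFN = sum(pct * multiplier) / sum(pct)
sum(pct * multiplier) = 9186
sum(pct) = 100
GFN = 9186 / 100 = 91.86

Final answer: 91.86


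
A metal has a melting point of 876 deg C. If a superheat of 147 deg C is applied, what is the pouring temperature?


Formula: T_pour = T_melt + Superheat
T_pour = 876 + 147 = 1023 deg C

Final answer: 1023 deg C


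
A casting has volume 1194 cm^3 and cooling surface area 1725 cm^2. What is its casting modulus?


Formula: Casting Modulus M = V / A
M = 1194 cm^3 / 1725 cm^2 = 0.6922 cm

Answer: 0.6922 cm


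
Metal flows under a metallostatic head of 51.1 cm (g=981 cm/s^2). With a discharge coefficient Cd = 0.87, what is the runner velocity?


Formula: v = Cd * sqrt(2 * g * h)  (Torricelli with discharge coefficient)
2*g*h = 2 * 981 * 51.1 = 100258.2 cm^2/s^2
sqrt(100258.2) = 316.63575 cm/s
v = 0.87 * 316.63575 = 275.4731 cm/s

Answer: 275.4731 cm/s


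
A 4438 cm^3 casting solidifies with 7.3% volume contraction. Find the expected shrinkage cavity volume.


Formula: V_shrink = V_casting * shrinkage_pct / 100
V_shrink = 4438 cm^3 * 7.3 / 100 = 323.9740 cm^3


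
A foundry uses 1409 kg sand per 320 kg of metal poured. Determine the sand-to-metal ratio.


Formula: Sand-to-Metal Ratio = W_sand / W_metal
Ratio = 1409 kg / 320 kg = 4.4031

4.4031


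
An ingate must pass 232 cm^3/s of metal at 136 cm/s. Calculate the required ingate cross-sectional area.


Formula: A_ingate = Q / v  (continuity equation)
A = 232 cm^3/s / 136 cm/s = 1.7059 cm^2

1.7059 cm^2


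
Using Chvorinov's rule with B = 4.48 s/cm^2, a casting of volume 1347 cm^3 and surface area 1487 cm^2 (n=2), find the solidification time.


Formula: t_s = B * (V/A)^n  (Chvorinov's rule, n=2)
Modulus M = V/A = 1347/1487 = 0.905851 cm
M^2 = 0.905851^2 = 0.820566 cm^2
t_s = 4.48 * 0.820566 = 3.6761 s

Answer: 3.6761 s


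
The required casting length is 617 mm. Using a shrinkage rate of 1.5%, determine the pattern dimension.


Formula: L_pattern = L_casting * (1 + shrinkage_rate/100)
Shrinkage factor = 1 + 1.5/100 = 1.015
L_pattern = 617 mm * 1.015 = 626.2550 mm

626.2550 mm


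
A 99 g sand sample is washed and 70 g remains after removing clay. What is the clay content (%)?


Formula: Clay% = (W_total - W_washed) / W_total * 100
Clay mass = 99 - 70 = 29 g
Clay% = 29 / 99 * 100 = 29.2929%

Answer: 29.2929%


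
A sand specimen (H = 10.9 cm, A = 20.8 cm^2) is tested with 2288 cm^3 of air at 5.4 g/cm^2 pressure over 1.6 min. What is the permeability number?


Formula: Permeability Number P = (V * H) / (p * A * t)
Numerator: V * H = 2288 * 10.9 = 24939.2
Denominator: p * A * t = 5.4 * 20.8 * 1.6 = 179.712
P = 24939.2 / 179.712 = 138.7731

Answer: 138.7731


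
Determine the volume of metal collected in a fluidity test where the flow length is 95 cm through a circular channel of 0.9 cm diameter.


Formula: V = pi * (d/2)^2 * L  (cylinder volume)
Radius = 0.9/2 = 0.45 cm
V = pi * 0.45^2 * 95 = 60.4364 cm^3

Answer: 60.4364 cm^3


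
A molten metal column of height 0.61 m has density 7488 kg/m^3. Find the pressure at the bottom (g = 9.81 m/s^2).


Formula: P = rho * g * h
rho * g = 7488 * 9.81 = 73457.28 N/m^3
P = 73457.28 * 0.61 = 44808.9408 Pa


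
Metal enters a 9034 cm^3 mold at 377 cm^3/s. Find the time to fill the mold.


Formula: t_fill = V_mold / Q_flow
t = 9034 cm^3 / 377 cm^3/s = 23.9629 s


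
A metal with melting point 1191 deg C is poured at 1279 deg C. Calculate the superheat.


Formula: Superheat = T_pour - T_melt
Superheat = 1279 - 1191 = 88 deg C


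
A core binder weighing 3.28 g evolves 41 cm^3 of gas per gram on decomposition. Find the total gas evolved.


Formula: V_gas = W_binder * gas_evolution_rate
V = 3.28 g * 41 cm^3/g = 134.4800 cm^3

Final answer: 134.4800 cm^3


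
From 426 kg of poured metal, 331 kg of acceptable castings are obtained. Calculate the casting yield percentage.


Formula: Casting Yield = (W_good / W_total) * 100
Yield = (331 kg / 426 kg) * 100 = 77.6995%


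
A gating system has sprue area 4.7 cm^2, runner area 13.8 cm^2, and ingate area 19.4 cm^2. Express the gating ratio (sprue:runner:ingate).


Sprue:Runner:Ingate = 1 : 13.8/4.7 : 19.4/4.7 = 1:2.94:4.13

1:2.94:4.13
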